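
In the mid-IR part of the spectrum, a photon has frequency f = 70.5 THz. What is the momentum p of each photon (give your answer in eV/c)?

Use h = 6.62607015 × 10^-34 J·s, c = 2.99792458 × 10^8 m/s, 1 eV = 1.602176634 × 10^-19 J.
In SI units: f = 70.5 THz = 7.05 × 10^13 Hz.
For a photon p = hf/c, so p = 1.558 × 10^-28 kg·m/s.
Converting to eV/c: p = 0.2916 eV/c ≈ 0.292 eV/c.

0.292 eV/c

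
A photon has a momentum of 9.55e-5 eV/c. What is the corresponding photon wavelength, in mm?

Convert to SI: p = 9.55e-5 eV/c = 5.1038e-32 kg·m/s.
Apply λ = h/p: λ = 0.01298 m.
Converting to mm: λ = 12.98 mm ≈ 13.0 mm.

13.0 mm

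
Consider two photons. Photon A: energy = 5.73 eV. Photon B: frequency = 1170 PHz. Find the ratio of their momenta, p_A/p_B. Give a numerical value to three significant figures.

p_A = 3.062e-27 kg·m/s (from energy = 5.73 eV, via p = E/c).
p_B = 2.586e-24 kg·m/s (from frequency = 1170 PHz, via p = hf/c).
Ratio = 3.062e-27 / 2.586e-24 = 1.18e-3.

1.18e-3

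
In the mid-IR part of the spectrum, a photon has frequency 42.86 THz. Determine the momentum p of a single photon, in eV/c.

Take h = 6.62607015 × 10^-34 J·s, c = 2.99792458 × 10^8 m/s, 1 eV = 1.602176634 × 10^-19 J.
First convert: f = 42.86 THz = 4.286 × 10^13 Hz.
Since p = hf/c for a photon, p = 9.473 × 10^-29 kg·m/s.
Converting to eV/c: p = 0.1773 eV/c ≈ 0.177 eV/c.

0.177 eV/c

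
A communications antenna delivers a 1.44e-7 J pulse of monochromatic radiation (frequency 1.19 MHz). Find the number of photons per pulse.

1.83e20 photons

Per-photon energy: E = 7.885e-28 J (from frequency = 1.19 MHz).
N = E_total / E_photon = 1.44e-7 J / 7.885e-28 J = 1.83e20.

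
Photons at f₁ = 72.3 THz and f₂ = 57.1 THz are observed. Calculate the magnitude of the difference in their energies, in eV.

Using E = hf: E₁ = 4.791 × 10^-20 J, E₂ = 3.783 × 10^-20 J.
|ΔE| = |4.791 × 10^-20 − 3.783 × 10^-20| = 1.01 × 10^-20 J = 0.0629 eV.

0.0629 eV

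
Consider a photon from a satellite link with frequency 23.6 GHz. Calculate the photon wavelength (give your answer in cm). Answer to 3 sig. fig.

(c = 2.99792458 × 10^8 m/s.)
First convert: f = 23.6 GHz = 2.36 × 10^10 Hz.
Apply λ = c/f: λ = 0.01270 m.
Converting to cm: λ = 1.270 cm ≈ 1.27 cm.

1.27 cm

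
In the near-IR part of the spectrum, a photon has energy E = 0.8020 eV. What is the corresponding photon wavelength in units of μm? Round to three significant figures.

1.55 μm

Take h = 6.62607015e-34 J·s, c = 2.99792458e8 m/s, 1 eV = 1.602176634e-19 J.
Convert to SI: E = 0.8020 eV = 1.2849e-19 J.
The photon relation is λ = hc/E, giving λ = 1.546e-6 m.
Converting to μm: λ = 1.546 μm ≈ 1.55 μm.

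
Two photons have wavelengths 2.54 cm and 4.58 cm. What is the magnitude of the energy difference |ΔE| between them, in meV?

Using E = hc/λ: E₁ = 7.821·10^-24 J, E₂ = 4.337·10^-24 J.
|ΔE| = |7.821·10^-24 − 4.337·10^-24| = 3.48·10^-24 J = 0.0217 meV.

0.0217 meV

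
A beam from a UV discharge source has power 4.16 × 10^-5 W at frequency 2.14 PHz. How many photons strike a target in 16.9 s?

4.96 × 10^14 photons

Total energy: E_total = P·t = 4.16 × 10^-5 × 16.9 = 7.030 × 10^-4 J.
Per-photon energy: E = 1.418 × 10^-18 J.
N = E_total / E_photon = 4.96 × 10^14.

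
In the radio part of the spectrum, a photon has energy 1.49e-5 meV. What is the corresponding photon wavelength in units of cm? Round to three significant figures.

(h = 6.62607015e-34 J·s, c = 2.99792458e8 m/s, 1 eV = 1.602176634e-19 J.)
In SI units: E = 1.49e-5 meV = 2.3872e-27 J.
For a photon λ = hc/E, so λ = 83.21 m.
Converting to cm: λ = 8321 cm ≈ 8320 cm.

8320 cm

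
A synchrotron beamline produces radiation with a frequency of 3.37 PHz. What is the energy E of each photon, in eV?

Take h = 6.62607015e-34 J·s, 1 eV = 1.602176634e-19 J.
Convert to SI: f = 3.37 PHz = 3.37e15 Hz.
Apply E = hf: E = 2.233e-18 J.
Converting to eV: E = 13.94 eV ≈ 13.9 eV.

13.9 eV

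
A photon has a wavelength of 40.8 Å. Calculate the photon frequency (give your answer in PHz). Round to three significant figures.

(c = 2.99792458·10^8 m/s.)
In SI units: λ = 40.8 Å = 4.08·10^-9 m.
For a photon f = c/λ, so f = 7.348·10^16 Hz.
Converting to PHz: f = 73.48 PHz ≈ 73.5 PHz.

73.5 PHz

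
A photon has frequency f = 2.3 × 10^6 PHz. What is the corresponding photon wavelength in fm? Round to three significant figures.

Convert to SI: f = 2.3 × 10^6 PHz = 2.3 × 10^21 Hz.
Apply λ = c/f: λ = 1.303 × 10^-13 m.
Converting to fm: λ = 130.3 fm ≈ 130 fm.

130 fm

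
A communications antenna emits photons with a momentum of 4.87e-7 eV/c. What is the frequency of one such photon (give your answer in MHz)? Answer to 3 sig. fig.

Use h = 6.62607015e-34 J·s, c = 2.99792458e8 m/s, 1 eV = 1.602176634e-19 J.
In SI units: p = 4.87e-7 eV/c = 2.6027e-34 kg·m/s.
Since f = pc/h for a photon, f = 1.178e8 Hz.
Converting to MHz: f = 117.8 MHz ≈ 118 MHz.

118 MHz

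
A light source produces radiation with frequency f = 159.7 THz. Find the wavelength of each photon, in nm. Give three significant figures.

In SI units: f = 159.7 THz = 1.597 × 10^14 Hz.
Since λ = c/f for a photon, λ = 1.877 × 10^-6 m.
Converting to nm: λ = 1877 nm ≈ 1880 nm.

1880 nm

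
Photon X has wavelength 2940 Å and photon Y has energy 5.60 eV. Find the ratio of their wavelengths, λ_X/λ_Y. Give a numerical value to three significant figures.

λ_X = 2.940 × 10^-7 m (from wavelength = 2940 Å, via λ given directly).
λ_Y = 2.214 × 10^-7 m (from energy = 5.60 eV, via λ = hc/E).
Ratio = 2.940 × 10^-7 / 2.214 × 10^-7 = 1.33.

1.33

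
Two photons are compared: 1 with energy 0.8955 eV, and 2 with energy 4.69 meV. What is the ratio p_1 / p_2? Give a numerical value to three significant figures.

p_1 = 4.786e-28 kg·m/s (from energy = 0.8955 eV, via p = E/c).
p_2 = 2.506e-30 kg·m/s (from energy = 4.69 meV, via p = E/c).
Ratio = 4.786e-28 / 2.506e-30 = 191.

191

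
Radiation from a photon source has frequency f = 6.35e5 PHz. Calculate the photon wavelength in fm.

First convert: f = 6.35e5 PHz = 6.35e20 Hz.
The photon relation is λ = c/f, giving λ = 4.721e-13 m.
Converting to fm: λ = 472.1 fm ≈ 472 fm.

472 fm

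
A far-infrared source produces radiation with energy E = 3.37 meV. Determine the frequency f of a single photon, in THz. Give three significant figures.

Convert to SI: E = 3.37 meV = 5.3993e-22 J.
Apply f = E/h: f = 8.149e11 Hz.
Converting to THz: f = 0.8149 THz ≈ 0.815 THz.

0.815 THz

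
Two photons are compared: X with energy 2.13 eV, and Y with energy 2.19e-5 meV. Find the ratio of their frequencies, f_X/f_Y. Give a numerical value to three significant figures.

9.73e7

f_X = 5.150e14 Hz (from energy = 2.13 eV, via f = E/h).
f_Y = 5.295e6 Hz (from energy = 2.19e-5 meV, via f = E/h).
Ratio = 5.150e14 / 5.295e6 = 9.73e7.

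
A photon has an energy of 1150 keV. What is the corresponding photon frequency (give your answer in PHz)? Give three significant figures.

2.78e5 PHz

Take h = 6.62607015e-34 J·s, 1 eV = 1.602176634e-19 J.
In SI units: E = 1150 keV = 1.8425e-13 J.
The photon relation is f = E/h, giving f = 2.781e20 Hz.
Converting to PHz: f = 278100 PHz ≈ 2.78e5 PHz.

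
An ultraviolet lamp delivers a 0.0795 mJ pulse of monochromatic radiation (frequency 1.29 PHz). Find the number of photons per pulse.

Per-photon energy: E = 8.548e-19 J (from frequency = 1.29 PHz).
N = E_total / E_photon = 7.95e-5 J / 8.548e-19 J = 9.30e13.

9.30e13 photons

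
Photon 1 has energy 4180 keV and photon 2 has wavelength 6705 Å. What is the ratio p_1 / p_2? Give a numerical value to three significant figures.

p_1 = 2.234 × 10^-21 kg·m/s (from energy = 4180 keV, via p = E/c).
p_2 = 9.882 × 10^-28 kg·m/s (from wavelength = 6705 Å, via p = h/λ).
Ratio = 2.234 × 10^-21 / 9.882 × 10^-28 = 2.26 × 10^6.

2.26 × 10^6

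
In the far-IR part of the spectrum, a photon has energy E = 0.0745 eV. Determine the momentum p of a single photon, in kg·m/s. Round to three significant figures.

3.98 × 10^-29 kg·m/s

(c = 2.99792458 × 10^8 m/s, 1 eV = 1.602176634 × 10^-19 J.)
In SI units: E = 0.0745 eV = 1.1936 × 10^-20 J.
For a photon p = E/c, so p = 3.981 × 10^-29 kg·m/s.
So p ≈ 3.98 × 10^-29 kg·m/s.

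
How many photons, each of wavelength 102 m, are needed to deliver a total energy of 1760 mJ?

9.04e26 photons

Per-photon energy: E = 1.947e-27 J (from wavelength = 102 m).
N = E_total / E_photon = 1.76 J / 1.947e-27 J = 9.04e26.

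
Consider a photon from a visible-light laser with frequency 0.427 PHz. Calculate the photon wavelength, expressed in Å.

First convert: f = 0.427 PHz = 4.27 × 10^14 Hz.
The photon relation is λ = c/f, giving λ = 7.021 × 10^-7 m.
Converting to Å: λ = 7021 Å ≈ 7020 Å.

7020 Å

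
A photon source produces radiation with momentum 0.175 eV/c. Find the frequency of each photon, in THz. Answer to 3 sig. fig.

First convert: p = 0.175 eV/c = 9.3525 × 10^-29 kg·m/s.
The photon relation is f = pc/h, giving f = 4.231 × 10^13 Hz.
Converting to THz: f = 42.31 THz ≈ 42.3 THz.

42.3 THz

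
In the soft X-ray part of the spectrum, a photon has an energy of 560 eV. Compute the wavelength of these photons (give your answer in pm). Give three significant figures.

2210 pm

First convert: E = 560 eV = 8.9722 × 10^-17 J.
Apply λ = hc/E: λ = 2.214 × 10^-9 m.
Converting to pm: λ = 2214 pm ≈ 2210 pm.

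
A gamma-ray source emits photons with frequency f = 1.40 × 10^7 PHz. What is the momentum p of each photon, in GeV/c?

First convert: f = 1.40 × 10^7 PHz = 1.40 × 10^22 Hz.
Since p = hf/c for a photon, p = 3.094 × 10^-20 kg·m/s.
Converting to GeV/c: p = 0.05790 GeV/c ≈ 0.0579 GeV/c.

0.0579 GeV/c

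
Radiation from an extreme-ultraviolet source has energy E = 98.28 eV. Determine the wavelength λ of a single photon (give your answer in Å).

126 Å

First convert: E = 98.28 eV = 1.5746e-17 J.
For a photon λ = hc/E, so λ = 1.262e-8 m.
Converting to Å: λ = 126.2 Å ≈ 126 Å.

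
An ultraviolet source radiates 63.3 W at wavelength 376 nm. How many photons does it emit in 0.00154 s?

Total energy: E_total = P·t = 63.3 × 0.00154 = 0.09748 J.
Per-photon energy: E = 5.283e-19 J.
N = E_total / E_photon = 1.85e17.

1.85e17 photons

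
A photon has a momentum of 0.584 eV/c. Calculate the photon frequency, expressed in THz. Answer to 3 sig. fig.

(h = 6.62607015 × 10^-34 J·s, c = 2.99792458 × 10^8 m/s, 1 eV = 1.602176634 × 10^-19 J.)
First convert: p = 0.584 eV/c = 3.1211 × 10^-28 kg·m/s.
For a photon f = pc/h, so f = 1.412 × 10^14 Hz.
Converting to THz: f = 141.2 THz ≈ 141 THz.

141 THz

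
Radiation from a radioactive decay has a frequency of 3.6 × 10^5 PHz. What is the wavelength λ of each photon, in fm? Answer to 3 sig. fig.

Convert to SI: f = 3.6 × 10^5 PHz = 3.6 × 10^20 Hz.
For a photon λ = c/f, so λ = 8.328 × 10^-13 m.
Converting to fm: λ = 832.8 fm ≈ 833 fm.

833 fm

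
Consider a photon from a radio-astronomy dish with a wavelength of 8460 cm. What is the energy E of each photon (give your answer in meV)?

Take h = 6.62607015e-34 J·s, c = 2.99792458e8 m/s, 1 eV = 1.602176634e-19 J.
Convert to SI: λ = 8460 cm = 84.6 m.
Apply E = hc/λ: E = 2.348e-27 J.
Converting to meV: E = 1.466e-5 meV ≈ 1.47e-5 meV.

1.47e-5 meV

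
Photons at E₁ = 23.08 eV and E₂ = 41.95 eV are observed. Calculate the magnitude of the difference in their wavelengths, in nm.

Using λ = hc/E: λ₁ = 5.3719 × 10^-8 m, λ₂ = 2.9555 × 10^-8 m.
|Δλ| = |5.3719 × 10^-8 − 2.9555 × 10^-8| = 2.42 × 10^-8 m = 24.2 nm.

24.2 nm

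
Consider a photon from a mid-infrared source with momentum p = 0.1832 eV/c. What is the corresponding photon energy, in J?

2.94e-20 J

(c = 2.99792458e8 m/s, 1 eV = 1.602176634e-19 J.)
Convert to SI: p = 0.1832 eV/c = 9.7907e-29 kg·m/s.
Apply E = pc: E = 2.935e-20 J.
So E ≈ 2.94e-20 J.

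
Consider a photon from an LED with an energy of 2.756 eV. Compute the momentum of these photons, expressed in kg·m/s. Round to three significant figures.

1.47e-27 kg·m/s

First convert: E = 2.756 eV = 4.4156e-19 J.
The photon relation is p = E/c, giving p = 1.473e-27 kg·m/s.
So p ≈ 1.47e-27 kg·m/s.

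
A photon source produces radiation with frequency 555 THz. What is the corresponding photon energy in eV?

Use h = 6.62607015 × 10^-34 J·s, 1 eV = 1.602176634 × 10^-19 J.
Convert to SI: f = 555 THz = 5.55 × 10^14 Hz.
Since E = hf for a photon, E = 3.677 × 10^-19 J.
Converting to eV: E = 2.295 eV ≈ 2.30 eV.

2.30 eV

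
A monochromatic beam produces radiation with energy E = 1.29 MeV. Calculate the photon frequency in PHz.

First convert: E = 1.29 MeV = 2.0668·10^-13 J.
For a photon f = E/h, so f = 3.119·10^20 Hz.
Converting to PHz: f = 311900 PHz ≈ 3.12·10^5 PHz.

3.12·10^5 PHz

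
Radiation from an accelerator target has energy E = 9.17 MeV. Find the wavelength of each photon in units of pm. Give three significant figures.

First convert: E = 9.17 MeV = 1.4692·10^-12 J.
For a photon λ = hc/E, so λ = 1.352·10^-13 m.
Converting to pm: λ = 0.1352 pm ≈ 0.135 pm.

0.135 pm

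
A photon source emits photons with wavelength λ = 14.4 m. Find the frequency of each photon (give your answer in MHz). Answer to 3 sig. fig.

Use c = 2.99792458e8 m/s.
Since f = c/λ for a photon, f = 2.082e7 Hz.
Converting to MHz: f = 20.82 MHz ≈ 20.8 MHz.

20.8 MHz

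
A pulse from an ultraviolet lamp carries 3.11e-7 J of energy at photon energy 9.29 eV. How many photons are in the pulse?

Per-photon energy: E = 1.488e-18 J (from energy = 9.29 eV).
N = E_total / E_photon = 3.11e-7 J / 1.488e-18 J = 2.09e11.

2.09e11 photons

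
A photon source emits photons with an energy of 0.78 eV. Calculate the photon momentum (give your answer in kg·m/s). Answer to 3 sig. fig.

Use c = 2.99792458 × 10^8 m/s, 1 eV = 1.602176634 × 10^-19 J.
Convert to SI: E = 0.78 eV = 1.2497 × 10^-19 J.
Since p = E/c for a photon, p = 4.169 × 10^-28 kg·m/s.
So p ≈ 4.17 × 10^-28 kg·m/s.

4.17 × 10^-28 kg·m/s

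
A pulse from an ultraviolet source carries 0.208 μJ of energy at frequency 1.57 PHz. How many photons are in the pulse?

Per-photon energy: E = 1.040 × 10^-18 J (from frequency = 1.57 PHz).
N = E_total / E_photon = 2.08 × 10^-7 J / 1.040 × 10^-18 J = 2.00 × 10^11.

2.00 × 10^11 photons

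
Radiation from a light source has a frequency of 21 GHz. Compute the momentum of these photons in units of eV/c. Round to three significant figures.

8.68 × 10^-5 eV/c

In SI units: f = 21 GHz = 2.1 × 10^10 Hz.
Apply p = hf/c: p = 4.641 × 10^-32 kg·m/s.
Converting to eV/c: p = 8.685 × 10^-5 eV/c ≈ 8.68 × 10^-5 eV/c.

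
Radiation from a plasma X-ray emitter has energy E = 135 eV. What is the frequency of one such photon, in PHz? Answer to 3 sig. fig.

32.6 PHz

Take h = 6.62607015 × 10^-34 J·s, 1 eV = 1.602176634 × 10^-19 J.
In SI units: E = 135 eV = 2.1629 × 10^-17 J.
For a photon f = E/h, so f = 3.264 × 10^16 Hz.
Converting to PHz: f = 32.64 PHz ≈ 32.6 PHz.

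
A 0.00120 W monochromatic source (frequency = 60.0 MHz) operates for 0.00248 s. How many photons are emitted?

7.49·10^19 photons

Total energy: E_total = P·t = 0.00120 × 0.00248 = 2.976·10^-6 J.
Per-photon energy: E = 3.976·10^-26 J.
N = E_total / E_photon = 7.49·10^19.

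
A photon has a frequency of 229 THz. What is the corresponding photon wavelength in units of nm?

(c = 2.99792458·10^8 m/s.)
First convert: f = 229 THz = 2.29·10^14 Hz.
Apply λ = c/f: λ = 1.309·10^-6 m.
Converting to nm: λ = 1309 nm ≈ 1310 nm.

1310 nm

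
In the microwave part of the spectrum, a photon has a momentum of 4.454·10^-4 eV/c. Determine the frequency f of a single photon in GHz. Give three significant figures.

Convert to SI: p = 4.454·10^-4 eV/c = 2.3803·10^-31 kg·m/s.
Apply f = pc/h: f = 1.077·10^11 Hz.
Converting to GHz: f = 107.7 GHz ≈ 108 GHz.

108 GHz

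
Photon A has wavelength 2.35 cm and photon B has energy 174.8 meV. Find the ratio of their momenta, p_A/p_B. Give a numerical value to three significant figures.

3.02e-4

p_A = 2.820e-32 kg·m/s (from wavelength = 2.35 cm, via p = h/λ).
p_B = 9.342e-29 kg·m/s (from energy = 174.8 meV, via p = E/c).
Ratio = 2.820e-32 / 9.342e-29 = 3.02e-4.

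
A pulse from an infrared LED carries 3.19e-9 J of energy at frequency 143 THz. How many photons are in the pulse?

Per-photon energy: E = 9.475e-20 J (from frequency = 143 THz).
N = E_total / E_photon = 3.19e-9 J / 9.475e-20 J = 3.37e10.

3.37e10 photons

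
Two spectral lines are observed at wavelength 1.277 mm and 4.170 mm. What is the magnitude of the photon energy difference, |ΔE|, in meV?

Using E = hc/λ: E₁ = 1.5556 × 10^-22 J, E₂ = 4.7637 × 10^-23 J.
|ΔE| = |1.5556 × 10^-22 − 4.7637 × 10^-23| = 1.08 × 10^-22 J = 0.674 meV.

0.674 meV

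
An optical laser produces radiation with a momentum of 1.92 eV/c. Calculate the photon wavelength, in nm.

646 nm

Use h = 6.62607015·10^-34 J·s, c = 2.99792458·10^8 m/s, 1 eV = 1.602176634·10^-19 J.
In SI units: p = 1.92 eV/c = 1.0261·10^-27 kg·m/s.
Apply λ = h/p: λ = 6.458·10^-7 m.
Converting to nm: λ = 645.8 nm ≈ 646 nm.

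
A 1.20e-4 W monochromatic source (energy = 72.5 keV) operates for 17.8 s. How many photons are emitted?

1.84e11 photons

Total energy: E_total = P·t = 1.20e-4 × 17.8 = 0.002136 J.
Per-photon energy: E = 1.162e-14 J.
N = E_total / E_photon = 1.84e11.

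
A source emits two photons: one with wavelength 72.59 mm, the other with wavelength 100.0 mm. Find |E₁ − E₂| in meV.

Using E = hc/λ: E₁ = 2.7365 × 10^-24 J, E₂ = 1.9864 × 10^-24 J.
|ΔE| = |2.7365 × 10^-24 − 1.9864 × 10^-24| = 7.50 × 10^-25 J = 4.68 × 10^-3 meV.

4.68 × 10^-3 meV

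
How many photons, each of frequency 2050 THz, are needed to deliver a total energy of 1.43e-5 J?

Per-photon energy: E = 1.358e-18 J (from frequency = 2050 THz).
N = E_total / E_photon = 1.43e-5 J / 1.358e-18 J = 1.05e13.

1.05e13 photons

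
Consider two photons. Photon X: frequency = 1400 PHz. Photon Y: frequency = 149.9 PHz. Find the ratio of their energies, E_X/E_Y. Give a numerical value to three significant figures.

9.34

E_X = 9.276e-16 J (from frequency = 1400 PHz, via E = hf).
E_Y = 9.932e-17 J (from frequency = 149.9 PHz, via E = hf).
Ratio = 9.276e-16 / 9.932e-17 = 9.34.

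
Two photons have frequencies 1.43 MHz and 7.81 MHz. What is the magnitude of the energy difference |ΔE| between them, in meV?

2.64 × 10^-5 meV

Using E = hf: E₁ = 9.475 × 10^-28 J, E₂ = 5.175 × 10^-27 J.
|ΔE| = |9.475 × 10^-28 − 5.175 × 10^-27| = 4.23 × 10^-27 J = 2.64 × 10^-5 meV.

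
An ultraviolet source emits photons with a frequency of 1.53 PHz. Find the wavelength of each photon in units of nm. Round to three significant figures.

196 nm

Convert to SI: f = 1.53 PHz = 1.53e15 Hz.
Apply λ = c/f: λ = 1.959e-7 m.
Converting to nm: λ = 195.9 nm ≈ 196 nm.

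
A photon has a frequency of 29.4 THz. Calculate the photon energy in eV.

0.122 eV

Convert to SI: f = 29.4 THz = 2.94 × 10^13 Hz.
Since E = hf for a photon, E = 1.948 × 10^-20 J.
Converting to eV: E = 0.1216 eV ≈ 0.122 eV.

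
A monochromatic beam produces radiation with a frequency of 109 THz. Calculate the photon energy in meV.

Convert to SI: f = 109 THz = 1.09 × 10^14 Hz.
For a photon E = hf, so E = 7.222 × 10^-20 J.
Converting to meV: E = 450.8 meV ≈ 451 meV.

451 meV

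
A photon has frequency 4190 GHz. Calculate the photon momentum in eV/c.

0.0173 eV/c

(h = 6.62607015e-34 J·s, c = 2.99792458e8 m/s, 1 eV = 1.602176634e-19 J.)
In SI units: f = 4190 GHz = 4.19e12 Hz.
The photon relation is p = hf/c, giving p = 9.261e-30 kg·m/s.
Converting to eV/c: p = 0.01733 eV/c ≈ 0.0173 eV/c.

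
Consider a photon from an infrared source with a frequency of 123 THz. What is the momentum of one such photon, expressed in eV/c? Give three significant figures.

0.509 eV/c

Use h = 6.62607015e-34 J·s, c = 2.99792458e8 m/s, 1 eV = 1.602176634e-19 J.
First convert: f = 123 THz = 1.23e14 Hz.
Apply p = hf/c: p = 2.719e-28 kg·m/s.
Converting to eV/c: p = 0.5087 eV/c ≈ 0.509 eV/c.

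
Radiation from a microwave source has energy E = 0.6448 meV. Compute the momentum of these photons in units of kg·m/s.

Take c = 2.99792458·10^8 m/s, 1 eV = 1.602176634·10^-19 J.
Convert to SI: E = 0.6448 meV = 1.0331·10^-22 J.
Apply p = E/c: p = 3.446·10^-31 kg·m/s.
So p ≈ 3.45·10^-31 kg·m/s.

3.45·10^-31 kg·m/s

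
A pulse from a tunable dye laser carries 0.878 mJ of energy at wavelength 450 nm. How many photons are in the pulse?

1.99·10^15 photons

Per-photon energy: E = 4.414·10^-19 J (from wavelength = 450 nm).
N = E_total / E_photon = 8.78·10^-4 J / 4.414·10^-19 J = 1.99·10^15.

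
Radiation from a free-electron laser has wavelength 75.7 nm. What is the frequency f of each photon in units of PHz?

3.96 PHz

Take c = 2.99792458 × 10^8 m/s.
Convert to SI: λ = 75.7 nm = 7.57 × 10^-8 m.
The photon relation is f = c/λ, giving f = 3.960 × 10^15 Hz.
Converting to PHz: f = 3.960 PHz ≈ 3.96 PHz.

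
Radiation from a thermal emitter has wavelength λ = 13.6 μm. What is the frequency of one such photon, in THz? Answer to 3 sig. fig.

22.0 THz

Use c = 2.99792458·10^8 m/s.
Convert to SI: λ = 13.6 μm = 1.36·10^-5 m.
For a photon f = c/λ, so f = 2.204·10^13 Hz.
Converting to THz: f = 22.04 THz ≈ 22.0 THz.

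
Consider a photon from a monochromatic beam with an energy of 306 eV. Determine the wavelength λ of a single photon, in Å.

40.5 Å

Take h = 6.62607015e-34 J·s, c = 2.99792458e8 m/s, 1 eV = 1.602176634e-19 J.
Convert to SI: E = 306 eV = 4.9027e-17 J.
For a photon λ = hc/E, so λ = 4.052e-9 m.
Converting to Å: λ = 40.52 Å ≈ 40.5 Å.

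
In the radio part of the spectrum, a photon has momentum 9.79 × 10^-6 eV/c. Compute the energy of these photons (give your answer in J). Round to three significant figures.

In SI units: p = 9.79 × 10^-6 eV/c = 5.2321 × 10^-33 kg·m/s.
The photon relation is E = pc, giving E = 1.569 × 10^-24 J.
So E ≈ 1.57 × 10^-24 J.

1.57 × 10^-24 J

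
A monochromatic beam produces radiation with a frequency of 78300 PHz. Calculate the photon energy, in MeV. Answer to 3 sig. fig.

0.324 MeV

(h = 6.62607015e-34 J·s, 1 eV = 1.602176634e-19 J.)
First convert: f = 78300 PHz = 7.83e19 Hz.
Since E = hf for a photon, E = 5.188e-14 J.
Converting to MeV: E = 0.3238 MeV ≈ 0.324 MeV.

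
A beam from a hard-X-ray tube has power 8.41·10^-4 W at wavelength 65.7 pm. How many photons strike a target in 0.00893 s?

2.48·10^9 photons

Total energy: E_total = P·t = 8.41·10^-4 × 0.00893 = 7.510·10^-6 J.
Per-photon energy: E = 3.024·10^-15 J.
N = E_total / E_photon = 2.48·10^9.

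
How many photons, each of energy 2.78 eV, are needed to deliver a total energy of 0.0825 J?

1.85e17 photons

Per-photon energy: E = 4.454e-19 J (from energy = 2.78 eV).
N = E_total / E_photon = 0.0825 J / 4.454e-19 J = 1.85e17.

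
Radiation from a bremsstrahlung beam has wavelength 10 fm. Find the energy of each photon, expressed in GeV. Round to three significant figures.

0.124 GeV

Take h = 6.62607015e-34 J·s, c = 2.99792458e8 m/s, 1 eV = 1.602176634e-19 J.
In SI units: λ = 10 fm = 1.0e-14 m.
Since E = hc/λ for a photon, E = 1.986e-11 J.
Converting to GeV: E = 0.1240 GeV ≈ 0.124 GeV.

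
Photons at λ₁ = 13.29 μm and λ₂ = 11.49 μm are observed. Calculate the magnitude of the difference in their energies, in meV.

Using E = hc/λ: E₁ = 1.4947e-20 J, E₂ = 1.7288e-20 J.
|ΔE| = |1.4947e-20 − 1.7288e-20| = 2.34e-21 J = 14.6 meV.

14.6 meV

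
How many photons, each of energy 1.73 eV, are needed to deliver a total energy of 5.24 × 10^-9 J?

Per-photon energy: E = 2.772 × 10^-19 J (from energy = 1.73 eV).
N = E_total / E_photon = 5.24 × 10^-9 J / 2.772 × 10^-19 J = 1.89 × 10^10.

1.89 × 10^10 photons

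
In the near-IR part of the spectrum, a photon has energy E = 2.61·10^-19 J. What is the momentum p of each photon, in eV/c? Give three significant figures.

1.63 eV/c

For a photon p = E/c, so p = 8.706·10^-28 kg·m/s.
Converting to eV/c: p = 1.629 eV/c ≈ 1.63 eV/c.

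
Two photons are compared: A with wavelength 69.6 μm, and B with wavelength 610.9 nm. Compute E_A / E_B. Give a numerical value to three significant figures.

8.78 × 10^-3

E_A = 2.854 × 10^-21 J (from wavelength = 69.6 μm, via E = hc/λ).
E_B = 3.252 × 10^-19 J (from wavelength = 610.9 nm, via E = hc/λ).
Ratio = 2.854 × 10^-21 / 3.252 × 10^-19 = 8.78 × 10^-3.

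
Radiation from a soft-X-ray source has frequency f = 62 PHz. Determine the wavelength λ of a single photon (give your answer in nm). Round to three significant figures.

4.84 nm

Take c = 2.99792458e8 m/s.
In SI units: f = 62 PHz = 6.2e16 Hz.
The photon relation is λ = c/f, giving λ = 4.835e-9 m.
Converting to nm: λ = 4.835 nm ≈ 4.84 nm.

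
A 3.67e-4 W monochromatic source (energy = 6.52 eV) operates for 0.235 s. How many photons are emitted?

Total energy: E_total = P·t = 3.67e-4 × 0.235 = 8.624e-5 J.
Per-photon energy: E = 1.045e-18 J.
N = E_total / E_photon = 8.26e13.

8.26e13 photons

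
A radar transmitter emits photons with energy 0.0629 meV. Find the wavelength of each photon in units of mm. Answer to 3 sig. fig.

First convert: E = 0.0629 meV = 1.0078·10^-23 J.
Since λ = hc/E for a photon, λ = 0.01971 m.
Converting to mm: λ = 19.71 mm ≈ 19.7 mm.

19.7 mm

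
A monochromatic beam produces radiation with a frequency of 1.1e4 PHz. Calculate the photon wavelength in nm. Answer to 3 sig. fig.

Convert to SI: f = 1.1e4 PHz = 1.1e19 Hz.
Apply λ = c/f: λ = 2.725e-11 m.
Converting to nm: λ = 0.02725 nm ≈ 0.0273 nm.

0.0273 nm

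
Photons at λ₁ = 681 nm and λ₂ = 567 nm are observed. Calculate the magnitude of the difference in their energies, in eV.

0.366 eV

Using E = hc/λ: E₁ = 2.917 × 10^-19 J, E₂ = 3.503 × 10^-19 J.
|ΔE| = |2.917 × 10^-19 − 3.503 × 10^-19| = 5.86 × 10^-20 J = 0.366 eV.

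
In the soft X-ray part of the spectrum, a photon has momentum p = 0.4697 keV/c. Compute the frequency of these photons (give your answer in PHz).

114 PHz

First convert: p = 0.4697 keV/c = 2.5102e-25 kg·m/s.
Since f = pc/h for a photon, f = 1.136e17 Hz.
Converting to PHz: f = 113.6 PHz ≈ 114 PHz.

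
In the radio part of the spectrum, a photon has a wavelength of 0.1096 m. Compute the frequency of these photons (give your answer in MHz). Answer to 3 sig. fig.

2740 MHz

Use c = 2.99792458 × 10^8 m/s.
Apply f = c/λ: f = 2.735 × 10^9 Hz.
Converting to MHz: f = 2735 MHz ≈ 2740 MHz.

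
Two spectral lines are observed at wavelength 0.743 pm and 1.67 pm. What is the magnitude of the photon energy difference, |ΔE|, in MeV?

0.926 MeV

Using E = hc/λ: E₁ = 2.674 × 10^-13 J, E₂ = 1.189 × 10^-13 J.
|ΔE| = |2.674 × 10^-13 − 1.189 × 10^-13| = 1.48 × 10^-13 J = 0.926 MeV.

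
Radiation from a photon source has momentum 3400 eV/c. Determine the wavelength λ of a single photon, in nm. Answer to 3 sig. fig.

Use h = 6.62607015·10^-34 J·s, c = 2.99792458·10^8 m/s, 1 eV = 1.602176634·10^-19 J.
In SI units: p = 3400 eV/c = 1.8171·10^-24 kg·m/s.
Since λ = h/p for a photon, λ = 3.647·10^-10 m.
Converting to nm: λ = 0.3647 nm ≈ 0.365 nm.

0.365 nm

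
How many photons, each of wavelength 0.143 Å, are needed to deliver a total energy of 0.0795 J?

5.72e12 photons

Per-photon energy: E = 1.389e-14 J (from wavelength = 0.143 Å).
N = E_total / E_photon = 0.0795 J / 1.389e-14 J = 5.72e12.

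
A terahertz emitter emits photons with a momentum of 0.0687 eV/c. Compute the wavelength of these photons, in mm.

First convert: p = 0.0687 eV/c = 3.6715 × 10^-29 kg·m/s.
The photon relation is λ = h/p, giving λ = 1.805 × 10^-5 m.
Converting to mm: λ = 0.01805 mm ≈ 0.0180 mm.

0.0180 mm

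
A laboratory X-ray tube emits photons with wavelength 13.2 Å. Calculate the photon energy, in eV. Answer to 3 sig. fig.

Take h = 6.62607015e-34 J·s, c = 2.99792458e8 m/s, 1 eV = 1.602176634e-19 J.
In SI units: λ = 13.2 Å = 1.32e-9 m.
For a photon E = hc/λ, so E = 1.505e-16 J.
Converting to eV: E = 939.3 eV ≈ 939 eV.

939 eV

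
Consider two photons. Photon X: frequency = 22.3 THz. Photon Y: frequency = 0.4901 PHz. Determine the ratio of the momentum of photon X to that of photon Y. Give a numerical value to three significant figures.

0.0455

p_X = 4.929 × 10^-29 kg·m/s (from frequency = 22.3 THz, via p = hf/c).
p_Y = 1.083 × 10^-27 kg·m/s (from frequency = 0.4901 PHz, via p = hf/c).
Ratio = 4.929 × 10^-29 / 1.083 × 10^-27 = 0.0455.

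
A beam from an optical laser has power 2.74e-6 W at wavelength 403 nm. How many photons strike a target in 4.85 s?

2.70e13 photons

Total energy: E_total = P·t = 2.74e-6 × 4.85 = 1.329e-5 J.
Per-photon energy: E = 4.929e-19 J.
N = E_total / E_photon = 2.70e13.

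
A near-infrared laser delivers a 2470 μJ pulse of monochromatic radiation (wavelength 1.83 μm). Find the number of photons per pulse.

Per-photon energy: E = 1.085 × 10^-19 J (from wavelength = 1.83 μm).
N = E_total / E_photon = 0.00247 J / 1.085 × 10^-19 J = 2.28 × 10^16.

2.28 × 10^16 photons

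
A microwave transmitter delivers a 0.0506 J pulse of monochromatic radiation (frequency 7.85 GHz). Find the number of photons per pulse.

9.73 × 10^21 photons

Per-photon energy: E = 5.201 × 10^-24 J (from frequency = 7.85 GHz).
N = E_total / E_photon = 0.0506 J / 5.201 × 10^-24 J = 9.73 × 10^21.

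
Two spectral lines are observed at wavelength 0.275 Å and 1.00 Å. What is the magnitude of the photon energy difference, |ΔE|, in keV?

32.7 keV

Using E = hc/λ: E₁ = 7.223 × 10^-15 J, E₂ = 1.986 × 10^-15 J.
|ΔE| = |7.223 × 10^-15 − 1.986 × 10^-15| = 5.24 × 10^-15 J = 32.7 keV.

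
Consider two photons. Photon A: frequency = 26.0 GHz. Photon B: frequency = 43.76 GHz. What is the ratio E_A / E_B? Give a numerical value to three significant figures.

E_A = 1.723e-23 J (from frequency = 26.0 GHz, via E = hf).
E_B = 2.900e-23 J (from frequency = 43.76 GHz, via E = hf).
Ratio = 1.723e-23 / 2.900e-23 = 0.594.

0.594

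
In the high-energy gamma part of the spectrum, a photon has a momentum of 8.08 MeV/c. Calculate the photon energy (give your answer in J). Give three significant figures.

In SI units: p = 8.08 MeV/c = 4.3182·10^-21 kg·m/s.
The photon relation is E = pc, giving E = 1.295·10^-12 J.
So E ≈ 1.29·10^-12 J.

1.29·10^-12 J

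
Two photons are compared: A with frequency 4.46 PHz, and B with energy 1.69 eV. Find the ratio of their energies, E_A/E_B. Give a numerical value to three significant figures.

E_A = 2.955e-18 J (from frequency = 4.46 PHz, via E = hf).
E_B = 2.708e-19 J (from energy = 1.69 eV, via E given directly).
Ratio = 2.955e-18 / 2.708e-19 = 10.9.

10.9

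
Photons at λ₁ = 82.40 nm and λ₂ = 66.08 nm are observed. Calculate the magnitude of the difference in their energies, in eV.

Using E = hc/λ: E₁ = 2.4107·10^-18 J, E₂ = 3.0061·10^-18 J.
|ΔE| = |2.4107·10^-18 − 3.0061·10^-18| = 5.95·10^-19 J = 3.72 eV.

3.72 eV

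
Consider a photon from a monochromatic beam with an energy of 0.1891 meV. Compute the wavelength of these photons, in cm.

In SI units: E = 0.1891 meV = 3.0297 × 10^-23 J.
For a photon λ = hc/E, so λ = 0.006557 m.
Converting to cm: λ = 0.6557 cm ≈ 0.656 cm.

0.656 cm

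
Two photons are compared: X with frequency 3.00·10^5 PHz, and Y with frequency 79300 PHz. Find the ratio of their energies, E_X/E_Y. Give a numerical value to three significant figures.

3.78

E_X = 1.988·10^-13 J (from frequency = 3.00·10^5 PHz, via E = hf).
E_Y = 5.254·10^-14 J (from frequency = 79300 PHz, via E = hf).
Ratio = 1.988·10^-13 / 5.254·10^-14 = 3.78.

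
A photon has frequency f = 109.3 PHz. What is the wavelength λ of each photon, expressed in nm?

(c = 2.99792458·10^8 m/s.)
Convert to SI: f = 109.3 PHz = 1.093·10^17 Hz.
Since λ = c/f for a photon, λ = 2.743·10^-9 m.
Converting to nm: λ = 2.743 nm ≈ 2.74 nm.

2.74 nm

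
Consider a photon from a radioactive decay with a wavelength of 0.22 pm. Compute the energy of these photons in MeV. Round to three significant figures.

5.64 MeV

Take h = 6.62607015e-34 J·s, c = 2.99792458e8 m/s, 1 eV = 1.602176634e-19 J.
Convert to SI: λ = 0.22 pm = 2.2e-13 m.
Apply E = hc/λ: E = 9.029e-13 J.
Converting to MeV: E = 5.636 MeV ≈ 5.64 MeV.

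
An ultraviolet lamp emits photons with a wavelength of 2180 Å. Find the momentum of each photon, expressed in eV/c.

5.69 eV/c

Convert to SI: λ = 2180 Å = 2.18e-7 m.
Since p = h/λ for a photon, p = 3.039e-27 kg·m/s.
Converting to eV/c: p = 5.687 eV/c ≈ 5.69 eV/c.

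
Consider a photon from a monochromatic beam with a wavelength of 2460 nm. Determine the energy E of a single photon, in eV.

0.504 eV

Use h = 6.62607015e-34 J·s, c = 2.99792458e8 m/s, 1 eV = 1.602176634e-19 J.
First convert: λ = 2460 nm = 2.46e-6 m.
Apply E = hc/λ: E = 8.075e-20 J.
Converting to eV: E = 0.5040 eV ≈ 0.504 eV.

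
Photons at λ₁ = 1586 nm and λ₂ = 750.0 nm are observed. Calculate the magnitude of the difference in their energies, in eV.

Using E = hc/λ: E₁ = 1.2525e-19 J, E₂ = 2.6486e-19 J.
|ΔE| = |1.2525e-19 − 2.6486e-19| = 1.40e-19 J = 0.871 eV.

0.871 eV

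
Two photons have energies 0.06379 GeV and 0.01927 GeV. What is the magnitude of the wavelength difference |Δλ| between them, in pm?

Using λ = hc/E: λ₁ = 1.9436·10^-14 m, λ₂ = 6.4341·10^-14 m.
|Δλ| = |1.9436·10^-14 − 6.4341·10^-14| = 4.49·10^-14 m = 0.0449 pm.

0.0449 pm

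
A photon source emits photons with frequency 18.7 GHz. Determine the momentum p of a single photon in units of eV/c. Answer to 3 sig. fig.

7.73 × 10^-5 eV/c

Take h = 6.62607015 × 10^-34 J·s, c = 2.99792458 × 10^8 m/s, 1 eV = 1.602176634 × 10^-19 J.
First convert: f = 18.7 GHz = 1.87 × 10^10 Hz.
Since p = hf/c for a photon, p = 4.133 × 10^-32 kg·m/s.
Converting to eV/c: p = 7.734 × 10^-5 eV/c ≈ 7.73 × 10^-5 eV/c.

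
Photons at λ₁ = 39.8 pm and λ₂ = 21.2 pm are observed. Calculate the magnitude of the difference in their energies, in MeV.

0.0273 MeV

Using E = hc/λ: E₁ = 4.991 × 10^-15 J, E₂ = 9.370 × 10^-15 J.
|ΔE| = |4.991 × 10^-15 − 9.370 × 10^-15| = 4.38 × 10^-15 J = 0.0273 MeV.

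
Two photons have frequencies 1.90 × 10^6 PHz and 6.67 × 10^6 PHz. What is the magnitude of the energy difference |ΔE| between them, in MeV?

Using E = hf: E₁ = 1.259 × 10^-12 J, E₂ = 4.420 × 10^-12 J.
|ΔE| = |1.259 × 10^-12 − 4.420 × 10^-12| = 3.16 × 10^-12 J = 19.7 MeV.

19.7 MeV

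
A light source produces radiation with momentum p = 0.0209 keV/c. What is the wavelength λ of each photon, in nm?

(h = 6.62607015·10^-34 J·s, c = 2.99792458·10^8 m/s, 1 eV = 1.602176634·10^-19 J.)
In SI units: p = 0.0209 keV/c = 1.1170·10^-26 kg·m/s.
The photon relation is λ = h/p, giving λ = 5.932·10^-8 m.
Converting to nm: λ = 59.32 nm ≈ 59.3 nm.

59.3 nm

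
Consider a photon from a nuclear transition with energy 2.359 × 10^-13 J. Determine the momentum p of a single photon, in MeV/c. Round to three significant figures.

1.47 MeV/c

(c = 2.99792458 × 10^8 m/s, 1 eV = 1.602176634 × 10^-19 J.)
The photon relation is p = E/c, giving p = 7.869 × 10^-22 kg·m/s.
Converting to MeV/c: p = 1.472 MeV/c ≈ 1.47 MeV/c.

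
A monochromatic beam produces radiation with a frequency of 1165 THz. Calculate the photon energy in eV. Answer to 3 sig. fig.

First convert: f = 1165 THz = 1.165e15 Hz.
Since E = hf for a photon, E = 7.719e-19 J.
Converting to eV: E = 4.818 eV ≈ 4.82 eV.

4.82 eV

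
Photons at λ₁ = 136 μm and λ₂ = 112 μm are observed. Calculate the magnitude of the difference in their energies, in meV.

1.95 meV

Using E = hc/λ: E₁ = 1.461 × 10^-21 J, E₂ = 1.774 × 10^-21 J.
|ΔE| = |1.461 × 10^-21 − 1.774 × 10^-21| = 3.13 × 10^-22 J = 1.95 meV.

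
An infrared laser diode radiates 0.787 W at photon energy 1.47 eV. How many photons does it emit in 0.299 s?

Total energy: E_total = P·t = 0.787 × 0.299 = 0.2353 J.
Per-photon energy: E = 2.355e-19 J.
N = E_total / E_photon = 9.99e17.

9.99e17 photons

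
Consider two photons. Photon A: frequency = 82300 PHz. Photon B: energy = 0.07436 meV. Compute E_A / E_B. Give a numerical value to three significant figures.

4.58 × 10^9

E_A = 5.453 × 10^-14 J (from frequency = 82300 PHz, via E = hf).
E_B = 1.191 × 10^-23 J (from energy = 0.07436 meV, via E given directly).
Ratio = 5.453 × 10^-14 / 1.191 × 10^-23 = 4.58 × 10^9.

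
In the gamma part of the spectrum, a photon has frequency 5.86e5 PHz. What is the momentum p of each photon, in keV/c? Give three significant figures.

2420 keV/c

(h = 6.62607015e-34 J·s, c = 2.99792458e8 m/s, 1 eV = 1.602176634e-19 J.)
In SI units: f = 5.86e5 PHz = 5.86e20 Hz.
For a photon p = hf/c, so p = 1.295e-21 kg·m/s.
Converting to keV/c: p = 2424 keV/c ≈ 2420 keV/c.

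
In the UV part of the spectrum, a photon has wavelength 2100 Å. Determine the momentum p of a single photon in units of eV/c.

5.90 eV/c

First convert: λ = 2100 Å = 2.10 × 10^-7 m.
The photon relation is p = h/λ, giving p = 3.155 × 10^-27 kg·m/s.
Converting to eV/c: p = 5.904 eV/c ≈ 5.90 eV/c.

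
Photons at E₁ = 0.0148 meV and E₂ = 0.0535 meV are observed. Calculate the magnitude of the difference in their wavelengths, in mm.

60.6 mm

Using λ = hc/E: λ₁ = 0.08377 m, λ₂ = 0.02317 m.
|Δλ| = |0.08377 − 0.02317| = 0.0606 m = 60.6 mm.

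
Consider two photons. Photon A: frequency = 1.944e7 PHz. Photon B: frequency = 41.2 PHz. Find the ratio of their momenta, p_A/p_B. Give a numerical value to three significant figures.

p_A = 4.297e-20 kg·m/s (from frequency = 1.944e7 PHz, via p = hf/c).
p_B = 9.106e-26 kg·m/s (from frequency = 41.2 PHz, via p = hf/c).
Ratio = 4.297e-20 / 9.106e-26 = 4.72e5.

4.72e5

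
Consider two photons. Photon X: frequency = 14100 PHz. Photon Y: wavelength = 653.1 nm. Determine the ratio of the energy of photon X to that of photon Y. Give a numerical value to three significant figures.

E_X = 9.343e-15 J (from frequency = 14100 PHz, via E = hf).
E_Y = 3.042e-19 J (from wavelength = 653.1 nm, via E = hc/λ).
Ratio = 9.343e-15 / 3.042e-19 = 3.07e4.

3.07e4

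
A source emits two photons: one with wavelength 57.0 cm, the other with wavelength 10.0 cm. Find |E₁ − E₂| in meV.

0.0102 meV

Using E = hc/λ: E₁ = 3.485 × 10^-25 J, E₂ = 1.986 × 10^-24 J.
|ΔE| = |3.485 × 10^-25 − 1.986 × 10^-24| = 1.64 × 10^-24 J = 0.0102 meV.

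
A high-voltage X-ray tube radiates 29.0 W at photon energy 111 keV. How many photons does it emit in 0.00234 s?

Total energy: E_total = P·t = 29.0 × 0.00234 = 0.06786 J.
Per-photon energy: E = 1.778e-14 J.
N = E_total / E_photon = 3.82e12.

3.82e12 photons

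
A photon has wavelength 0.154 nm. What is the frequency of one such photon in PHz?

(c = 2.99792458e8 m/s.)
In SI units: λ = 0.154 nm = 1.54e-10 m.
Apply f = c/λ: f = 1.947e18 Hz.
Converting to PHz: f = 1947 PHz ≈ 1950 PHz.

1950 PHz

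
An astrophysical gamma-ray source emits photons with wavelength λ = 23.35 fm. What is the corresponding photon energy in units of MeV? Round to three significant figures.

53.1 MeV

Convert to SI: λ = 23.35 fm = 2.335e-14 m.
For a photon E = hc/λ, so E = 8.507e-12 J.
Converting to MeV: E = 53.10 MeV ≈ 53.1 MeV.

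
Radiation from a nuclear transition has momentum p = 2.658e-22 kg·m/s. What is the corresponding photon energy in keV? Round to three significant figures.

Use c = 2.99792458e8 m/s, 1 eV = 1.602176634e-19 J.
Since E = pc for a photon, E = 7.968e-14 J.
Converting to keV: E = 497.4 keV ≈ 497 keV.

497 keV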